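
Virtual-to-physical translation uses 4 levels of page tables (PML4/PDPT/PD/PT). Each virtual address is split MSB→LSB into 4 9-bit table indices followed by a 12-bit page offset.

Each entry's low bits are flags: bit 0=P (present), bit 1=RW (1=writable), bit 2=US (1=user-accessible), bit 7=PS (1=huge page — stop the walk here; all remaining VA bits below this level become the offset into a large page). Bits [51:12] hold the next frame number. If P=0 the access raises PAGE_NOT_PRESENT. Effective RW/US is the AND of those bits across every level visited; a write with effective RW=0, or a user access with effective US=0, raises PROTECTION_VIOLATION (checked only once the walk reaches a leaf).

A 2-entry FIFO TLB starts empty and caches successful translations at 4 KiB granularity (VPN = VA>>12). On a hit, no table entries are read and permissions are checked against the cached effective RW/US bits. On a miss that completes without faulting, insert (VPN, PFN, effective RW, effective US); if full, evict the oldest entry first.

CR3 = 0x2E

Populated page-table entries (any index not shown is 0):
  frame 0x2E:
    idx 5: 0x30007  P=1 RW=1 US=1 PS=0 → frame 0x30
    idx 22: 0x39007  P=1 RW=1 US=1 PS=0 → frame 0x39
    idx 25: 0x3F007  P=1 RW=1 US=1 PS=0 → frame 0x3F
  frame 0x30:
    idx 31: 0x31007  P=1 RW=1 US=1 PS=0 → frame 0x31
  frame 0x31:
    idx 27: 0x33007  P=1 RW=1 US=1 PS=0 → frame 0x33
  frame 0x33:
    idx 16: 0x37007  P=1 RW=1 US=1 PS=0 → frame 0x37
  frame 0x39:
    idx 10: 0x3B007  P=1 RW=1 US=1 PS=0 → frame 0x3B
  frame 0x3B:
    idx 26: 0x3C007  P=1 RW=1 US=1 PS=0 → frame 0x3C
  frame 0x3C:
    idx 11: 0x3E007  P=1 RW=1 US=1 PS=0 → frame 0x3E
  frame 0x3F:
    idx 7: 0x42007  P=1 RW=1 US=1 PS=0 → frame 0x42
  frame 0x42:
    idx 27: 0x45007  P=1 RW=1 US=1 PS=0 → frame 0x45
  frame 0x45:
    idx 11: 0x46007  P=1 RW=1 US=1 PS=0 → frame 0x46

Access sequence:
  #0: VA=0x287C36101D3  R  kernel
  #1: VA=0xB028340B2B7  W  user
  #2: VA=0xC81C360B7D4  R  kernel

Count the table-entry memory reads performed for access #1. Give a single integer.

Trace:
#0 VA=0x287C36101D3 (r,kernel):
  L0: frame=0x2E idx=5 entry=0x30007 [P=1 RW=1 US=1 PS=0]
  L1: frame=0x30 idx=31 entry=0x31007 [P=1 RW=1 US=1 PS=0]
  L2: frame=0x31 idx=27 entry=0x33007 [P=1 RW=1 US=1 PS=0]
  L3: frame=0x33 idx=16 entry=0x37007 [P=1 RW=1 US=1 PS=0]
  ✓ 0x371D3  — 4 lookups
#1 VA=0xB028340B2B7 (w,user):
  L0: frame=0x2E idx=22 entry=0x39007 [P=1 RW=1 US=1 PS=0]
  L1: frame=0x39 idx=10 entry=0x3B007 [P=1 RW=1 US=1 PS=0]
  L2: frame=0x3B idx=26 entry=0x3C007 [P=1 RW=1 US=1 PS=0]
  L3: frame=0x3C idx=11 entry=0x3E007 [P=1 RW=1 US=1 PS=0]
  ✓ 0x3E2B7  — 4 lookups
#2 VA=0xC81C360B7D4 (r,kernel):
  L0: frame=0x2E idx=25 entry=0x3F007 [P=1 RW=1 US=1 PS=0]
  L1: frame=0x3F idx=7 entry=0x42007 [P=1 RW=1 US=1 PS=0]
  L2: frame=0x42 idx=27 entry=0x45007 [P=1 RW=1 US=1 PS=0]
  L3: frame=0x45 idx=11 entry=0x46007 [P=1 RW=1 US=1 PS=0]
  ✓ 0x467D4  — 4 lookups

Entries read for #1: 4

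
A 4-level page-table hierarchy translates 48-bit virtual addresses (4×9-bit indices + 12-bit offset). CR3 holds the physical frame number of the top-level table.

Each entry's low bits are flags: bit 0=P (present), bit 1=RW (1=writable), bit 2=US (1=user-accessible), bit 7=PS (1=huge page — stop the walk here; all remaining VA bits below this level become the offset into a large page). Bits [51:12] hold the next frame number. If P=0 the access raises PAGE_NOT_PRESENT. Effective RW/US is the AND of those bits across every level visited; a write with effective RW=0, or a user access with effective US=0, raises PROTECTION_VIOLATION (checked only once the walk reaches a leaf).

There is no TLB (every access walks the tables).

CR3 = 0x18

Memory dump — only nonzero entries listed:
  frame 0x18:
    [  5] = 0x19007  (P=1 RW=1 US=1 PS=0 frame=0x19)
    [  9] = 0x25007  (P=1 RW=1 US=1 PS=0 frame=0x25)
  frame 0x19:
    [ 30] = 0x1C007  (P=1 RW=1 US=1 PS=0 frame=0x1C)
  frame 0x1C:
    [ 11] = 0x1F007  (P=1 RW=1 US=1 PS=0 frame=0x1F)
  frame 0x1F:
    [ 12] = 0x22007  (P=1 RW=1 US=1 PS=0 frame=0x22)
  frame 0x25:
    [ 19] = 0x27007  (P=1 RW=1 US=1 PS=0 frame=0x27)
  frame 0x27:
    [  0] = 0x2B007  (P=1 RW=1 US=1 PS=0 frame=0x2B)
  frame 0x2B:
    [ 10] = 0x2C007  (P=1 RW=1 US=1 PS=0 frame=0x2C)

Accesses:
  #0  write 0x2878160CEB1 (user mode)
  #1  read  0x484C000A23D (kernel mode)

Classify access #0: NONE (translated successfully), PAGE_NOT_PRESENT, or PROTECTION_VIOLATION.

Per-access translation:
#0 VA=0x2878160CEB1 (w,user):
  L0: frame=0x18 idx=5 entry=0x19007 [P=1 RW=1 US=1 PS=0]
  L1: frame=0x19 idx=30 entry=0x1C007 [P=1 RW=1 US=1 PS=0]
  L2: frame=0x1C idx=11 entry=0x1F007 [P=1 RW=1 US=1 PS=0]
  L3: frame=0x1F idx=12 entry=0x22007 [P=1 RW=1 US=1 PS=0]
  ✓ 0x22EB1  — 4 lookups
#1 VA=0x484C000A23D (r,kernel):
  L0: frame=0x18 idx=9 entry=0x25007 [P=1 RW=1 US=1 PS=0]
  L1: frame=0x25 idx=19 entry=0x27007 [P=1 RW=1 US=1 PS=0]
  L2: frame=0x27 idx=0 entry=0x2B007 [P=1 RW=1 US=1 PS=0]
  L3: frame=0x2B idx=10 entry=0x2C007 [P=1 RW=1 US=1 PS=0]
  ✓ 0x2C23D  — 4 lookups

Access #0 fault: NONE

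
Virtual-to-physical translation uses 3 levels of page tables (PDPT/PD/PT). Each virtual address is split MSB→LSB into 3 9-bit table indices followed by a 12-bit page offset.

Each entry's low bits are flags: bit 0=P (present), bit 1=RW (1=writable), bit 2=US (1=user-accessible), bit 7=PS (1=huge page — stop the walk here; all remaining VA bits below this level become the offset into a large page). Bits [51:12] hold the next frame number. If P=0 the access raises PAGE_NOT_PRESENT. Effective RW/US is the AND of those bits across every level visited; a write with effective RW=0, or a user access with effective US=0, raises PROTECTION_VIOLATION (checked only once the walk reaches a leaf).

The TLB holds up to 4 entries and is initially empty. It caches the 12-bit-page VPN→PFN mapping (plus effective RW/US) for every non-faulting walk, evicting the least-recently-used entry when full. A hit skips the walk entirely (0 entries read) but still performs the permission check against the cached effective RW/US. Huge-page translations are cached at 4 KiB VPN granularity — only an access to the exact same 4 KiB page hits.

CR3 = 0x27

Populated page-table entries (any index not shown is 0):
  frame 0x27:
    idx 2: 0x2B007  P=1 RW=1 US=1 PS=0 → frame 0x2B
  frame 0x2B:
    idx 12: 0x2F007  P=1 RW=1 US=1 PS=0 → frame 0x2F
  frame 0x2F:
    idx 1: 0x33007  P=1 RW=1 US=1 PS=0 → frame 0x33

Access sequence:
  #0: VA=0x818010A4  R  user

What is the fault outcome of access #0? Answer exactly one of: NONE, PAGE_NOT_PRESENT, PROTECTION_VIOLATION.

Walk each access:
#0 VA=0x818010A4 (r,user):
  L0: frame=0x27 idx=2 entry=0x2B007 [P=1 RW=1 US=1 PS=0]
  L1: frame=0x2B idx=12 entry=0x2F007 [P=1 RW=1 US=1 PS=0]
  L2: frame=0x2F idx=1 entry=0x33007 [P=1 RW=1 US=1 PS=0]
  ✓ 0x330A4  — 3 lookups

Access #0 fault: NONE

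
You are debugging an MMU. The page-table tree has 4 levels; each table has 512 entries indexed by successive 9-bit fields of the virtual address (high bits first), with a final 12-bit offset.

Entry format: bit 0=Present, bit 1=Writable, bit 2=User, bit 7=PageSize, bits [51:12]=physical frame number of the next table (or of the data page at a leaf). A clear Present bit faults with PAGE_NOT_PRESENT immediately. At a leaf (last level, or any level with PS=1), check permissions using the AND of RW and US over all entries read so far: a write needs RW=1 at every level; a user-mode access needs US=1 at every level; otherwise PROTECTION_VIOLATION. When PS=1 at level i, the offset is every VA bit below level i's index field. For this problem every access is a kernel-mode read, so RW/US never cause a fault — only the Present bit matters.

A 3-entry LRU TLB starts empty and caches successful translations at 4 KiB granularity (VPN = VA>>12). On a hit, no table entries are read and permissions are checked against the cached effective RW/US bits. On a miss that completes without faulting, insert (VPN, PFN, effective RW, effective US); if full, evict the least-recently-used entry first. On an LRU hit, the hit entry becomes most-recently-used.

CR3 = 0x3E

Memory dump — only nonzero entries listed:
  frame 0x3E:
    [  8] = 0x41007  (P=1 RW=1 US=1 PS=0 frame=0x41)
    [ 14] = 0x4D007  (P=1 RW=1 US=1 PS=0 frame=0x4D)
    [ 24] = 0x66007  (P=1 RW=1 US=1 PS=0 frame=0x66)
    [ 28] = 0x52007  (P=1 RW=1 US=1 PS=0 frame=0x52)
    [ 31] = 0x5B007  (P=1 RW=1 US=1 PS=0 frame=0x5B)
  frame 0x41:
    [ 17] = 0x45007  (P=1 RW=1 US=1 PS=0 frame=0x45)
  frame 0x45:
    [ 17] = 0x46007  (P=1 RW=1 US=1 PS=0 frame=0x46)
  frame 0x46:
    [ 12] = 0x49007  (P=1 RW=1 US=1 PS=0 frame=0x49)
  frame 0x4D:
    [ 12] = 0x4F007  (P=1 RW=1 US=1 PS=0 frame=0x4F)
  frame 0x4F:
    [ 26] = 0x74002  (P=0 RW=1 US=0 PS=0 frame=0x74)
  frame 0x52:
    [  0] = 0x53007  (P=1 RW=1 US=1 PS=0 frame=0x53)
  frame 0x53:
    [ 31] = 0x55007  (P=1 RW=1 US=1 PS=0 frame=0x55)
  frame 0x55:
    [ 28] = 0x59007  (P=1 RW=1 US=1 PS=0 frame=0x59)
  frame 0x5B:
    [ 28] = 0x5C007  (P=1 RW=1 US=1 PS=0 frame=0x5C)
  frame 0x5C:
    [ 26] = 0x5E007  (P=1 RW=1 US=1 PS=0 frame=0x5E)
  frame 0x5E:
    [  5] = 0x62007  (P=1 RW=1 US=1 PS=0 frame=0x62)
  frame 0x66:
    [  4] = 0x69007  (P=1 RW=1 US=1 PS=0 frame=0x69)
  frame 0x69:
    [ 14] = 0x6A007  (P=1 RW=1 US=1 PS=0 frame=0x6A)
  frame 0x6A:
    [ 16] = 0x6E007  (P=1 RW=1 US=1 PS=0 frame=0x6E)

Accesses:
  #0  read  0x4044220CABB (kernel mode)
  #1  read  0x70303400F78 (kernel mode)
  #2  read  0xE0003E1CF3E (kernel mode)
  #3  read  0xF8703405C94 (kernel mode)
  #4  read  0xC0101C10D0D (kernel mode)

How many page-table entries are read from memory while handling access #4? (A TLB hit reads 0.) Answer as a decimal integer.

Per-access translation:
#0 VA=0x4044220CABB (r,kernel):
  L0: frame=0x3E idx=8 entry=0x41007 [P=1 RW=1 US=1 PS=0]
  L1: frame=0x41 idx=17 entry=0x45007 [P=1 RW=1 US=1 PS=0]
  L2: frame=0x45 idx=17 entry=0x46007 [P=1 RW=1 US=1 PS=0]
  L3: frame=0x46 idx=12 entry=0x49007 [P=1 RW=1 US=1 PS=0]
  ✓ 0x49ABB  — 4 lookups
#1 VA=0x70303400F78 (r,kernel):
  L0: frame=0x3E idx=14 entry=0x4D007 [P=1 RW=1 US=1 PS=0]
  L1: frame=0x4D idx=12 entry=0x4F007 [P=1 RW=1 US=1 PS=0]
  L2: frame=0x4F idx=26 entry=0x74002 [P=0 RW=1 US=0 PS=0]
  → PAGE_NOT_PRESENT  (3 entries read)
#2 VA=0xE0003E1CF3E (r,kernel):
  L0: frame=0x3E idx=28 entry=0x52007 [P=1 RW=1 US=1 PS=0]
  L1: frame=0x52 idx=0 entry=0x53007 [P=1 RW=1 US=1 PS=0]
  L2: frame=0x53 idx=31 entry=0x55007 [P=1 RW=1 US=1 PS=0]
  L3: frame=0x55 idx=28 entry=0x59007 [P=1 RW=1 US=1 PS=0]
  ✓ 0x59F3E  — 4 lookups
#3 VA=0xF8703405C94 (r,kernel):
  L0: frame=0x3E idx=31 entry=0x5B007 [P=1 RW=1 US=1 PS=0]
  L1: frame=0x5B idx=28 entry=0x5C007 [P=1 RW=1 US=1 PS=0]
  L2: frame=0x5C idx=26 entry=0x5E007 [P=1 RW=1 US=1 PS=0]
  L3: frame=0x5E idx=5 entry=0x62007 [P=1 RW=1 US=1 PS=0]
  ✓ 0x62C94  — 4 lookups
#4 VA=0xC0101C10D0D (r,kernel):
  L0: frame=0x3E idx=24 entry=0x66007 [P=1 RW=1 US=1 PS=0]
  L1: frame=0x66 idx=4 entry=0x69007 [P=1 RW=1 US=1 PS=0]
  L2: frame=0x69 idx=14 entry=0x6A007 [P=1 RW=1 US=1 PS=0]
  L3: frame=0x6A idx=16 entry=0x6E007 [P=1 RW=1 US=1 PS=0]
  ✓ 0x6ED0D  — 4 lookups

Entries read for #4: 4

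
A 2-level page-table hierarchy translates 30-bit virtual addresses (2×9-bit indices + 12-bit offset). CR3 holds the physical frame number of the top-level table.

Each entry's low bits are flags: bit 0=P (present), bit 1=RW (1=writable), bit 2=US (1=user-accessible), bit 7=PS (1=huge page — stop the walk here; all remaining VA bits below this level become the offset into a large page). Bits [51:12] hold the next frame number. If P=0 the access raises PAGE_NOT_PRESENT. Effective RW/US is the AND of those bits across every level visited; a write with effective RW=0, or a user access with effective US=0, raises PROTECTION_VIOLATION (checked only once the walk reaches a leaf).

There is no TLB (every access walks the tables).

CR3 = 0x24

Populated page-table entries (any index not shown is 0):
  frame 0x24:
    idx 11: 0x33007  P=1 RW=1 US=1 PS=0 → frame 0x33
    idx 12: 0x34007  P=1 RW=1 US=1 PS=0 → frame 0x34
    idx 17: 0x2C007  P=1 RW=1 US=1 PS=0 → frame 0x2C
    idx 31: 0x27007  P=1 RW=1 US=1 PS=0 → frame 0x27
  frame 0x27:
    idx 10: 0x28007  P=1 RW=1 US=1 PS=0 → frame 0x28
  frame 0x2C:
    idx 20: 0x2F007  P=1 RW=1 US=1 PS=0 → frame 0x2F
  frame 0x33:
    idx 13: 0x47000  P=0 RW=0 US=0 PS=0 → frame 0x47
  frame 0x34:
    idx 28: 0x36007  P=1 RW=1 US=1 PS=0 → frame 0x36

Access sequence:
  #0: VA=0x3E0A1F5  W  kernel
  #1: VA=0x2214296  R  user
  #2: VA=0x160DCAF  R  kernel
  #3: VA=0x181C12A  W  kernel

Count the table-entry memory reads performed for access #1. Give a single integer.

Trace:
#0 VA=0x3E0A1F5 (w,kernel):
  L0: frame=0x24 idx=31 entry=0x27007 [P=1 RW=1 US=1 PS=0]
  L1: frame=0x27 idx=10 entry=0x28007 [P=1 RW=1 US=1 PS=0]
  ⇒ phys 0x281F5  [2 reads]
#1 VA=0x2214296 (r,user):
  L0: frame=0x24 idx=17 entry=0x2C007 [P=1 RW=1 US=1 PS=0]
  L1: frame=0x2C idx=20 entry=0x2F007 [P=1 RW=1 US=1 PS=0]
  ⇒ phys 0x2F296  [2 reads]
#2 VA=0x160DCAF (r,kernel):
  L0: frame=0x24 idx=11 entry=0x33007 [P=1 RW=1 US=1 PS=0]
  L1: frame=0x33 idx=13 entry=0x47000 [P=0 RW=0 US=0 PS=0]
  ⇒ fault: PAGE_NOT_PRESENT  — 2 lookups
#3 VA=0x181C12A (w,kernel):
  L0: frame=0x24 idx=12 entry=0x34007 [P=1 RW=1 US=1 PS=0]
  L1: frame=0x34 idx=28 entry=0x36007 [P=1 RW=1 US=1 PS=0]
  ⇒ phys 0x3612A  [2 reads]

Entries read for #1: 2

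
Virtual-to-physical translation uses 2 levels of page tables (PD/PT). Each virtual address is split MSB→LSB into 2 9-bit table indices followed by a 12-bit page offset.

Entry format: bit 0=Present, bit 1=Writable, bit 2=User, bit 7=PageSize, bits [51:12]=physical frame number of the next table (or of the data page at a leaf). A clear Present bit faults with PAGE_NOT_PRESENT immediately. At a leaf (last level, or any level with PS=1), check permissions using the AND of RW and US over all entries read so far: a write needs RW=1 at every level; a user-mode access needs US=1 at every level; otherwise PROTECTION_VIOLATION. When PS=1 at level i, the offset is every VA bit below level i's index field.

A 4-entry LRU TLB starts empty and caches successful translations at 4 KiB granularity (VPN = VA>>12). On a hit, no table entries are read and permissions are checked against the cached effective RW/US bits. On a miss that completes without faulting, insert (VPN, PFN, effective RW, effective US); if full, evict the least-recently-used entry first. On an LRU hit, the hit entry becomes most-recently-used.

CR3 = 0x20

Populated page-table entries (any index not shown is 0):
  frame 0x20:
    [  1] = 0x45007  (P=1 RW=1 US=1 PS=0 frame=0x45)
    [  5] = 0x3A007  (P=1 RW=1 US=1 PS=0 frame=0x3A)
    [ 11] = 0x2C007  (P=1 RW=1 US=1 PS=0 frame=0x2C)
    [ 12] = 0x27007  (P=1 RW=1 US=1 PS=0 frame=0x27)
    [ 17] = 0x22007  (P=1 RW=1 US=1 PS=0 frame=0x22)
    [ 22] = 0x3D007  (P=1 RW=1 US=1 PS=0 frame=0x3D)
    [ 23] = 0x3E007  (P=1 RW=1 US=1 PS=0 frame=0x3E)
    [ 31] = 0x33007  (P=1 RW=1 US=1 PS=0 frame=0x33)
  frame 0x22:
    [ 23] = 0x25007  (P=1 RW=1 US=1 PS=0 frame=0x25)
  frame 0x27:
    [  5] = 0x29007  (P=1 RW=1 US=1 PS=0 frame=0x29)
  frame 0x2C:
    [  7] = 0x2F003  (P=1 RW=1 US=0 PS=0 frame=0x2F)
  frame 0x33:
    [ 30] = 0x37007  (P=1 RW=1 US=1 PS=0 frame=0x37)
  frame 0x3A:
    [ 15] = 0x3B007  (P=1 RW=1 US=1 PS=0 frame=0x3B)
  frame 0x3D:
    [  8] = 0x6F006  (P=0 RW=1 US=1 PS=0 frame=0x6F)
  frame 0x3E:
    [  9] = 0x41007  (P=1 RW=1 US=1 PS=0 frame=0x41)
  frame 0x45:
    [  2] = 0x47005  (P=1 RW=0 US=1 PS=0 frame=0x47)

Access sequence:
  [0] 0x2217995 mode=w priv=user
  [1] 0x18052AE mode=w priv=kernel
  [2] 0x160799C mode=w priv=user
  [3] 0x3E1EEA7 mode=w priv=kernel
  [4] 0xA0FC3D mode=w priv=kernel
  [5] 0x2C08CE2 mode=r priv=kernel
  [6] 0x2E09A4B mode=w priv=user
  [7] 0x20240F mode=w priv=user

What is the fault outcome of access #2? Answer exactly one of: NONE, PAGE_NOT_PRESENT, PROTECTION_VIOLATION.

Trace:
#0 VA=0x2217995 (w,user):
  lvl0: tbl 0x20, slot 17 ⇒ 0x22007 (P1/RW1/US1/PS0)
  lvl1: tbl 0x22, slot 23 ⇒ 0x25007 (P1/RW1/US1/PS0)
  ✓ 0x25995  — 2 lookups
#1 VA=0x18052AE (w,kernel):
  lvl0: tbl 0x20, slot 12 ⇒ 0x27007 (P1/RW1/US1/PS0)
  lvl1: tbl 0x27, slot 5 ⇒ 0x29007 (P1/RW1/US1/PS0)
  ✓ 0x292AE  — 2 lookups
#2 VA=0x160799C (w,user):
  lvl0: tbl 0x20, slot 11 ⇒ 0x2C007 (P1/RW1/US1/PS0)
  lvl1: tbl 0x2C, slot 7 ⇒ 0x2F003 (P1/RW1/US0/PS0)
  ✗ PROTECTION_VIOLATION  [2 reads]
#3 VA=0x3E1EEA7 (w,kernel):
  lvl0: tbl 0x20, slot 31 ⇒ 0x33007 (P1/RW1/US1/PS0)
  lvl1: tbl 0x33, slot 30 ⇒ 0x37007 (P1/RW1/US1/PS0)
  ✓ 0x37EA7  — 2 lookups
#4 VA=0xA0FC3D (w,kernel):
  lvl0: tbl 0x20, slot 5 ⇒ 0x3A007 (P1/RW1/US1/PS0)
  lvl1: tbl 0x3A, slot 15 ⇒ 0x3B007 (P1/RW1/US1/PS0)
  ✓ 0x3BC3D  — 2 lookups
#5 VA=0x2C08CE2 (r,kernel):
  lvl0: tbl 0x20, slot 22 ⇒ 0x3D007 (P1/RW1/US1/PS0)
  lvl1: tbl 0x3D, slot 8 ⇒ 0x6F006 (P0/RW1/US1/PS0)
  ✗ PAGE_NOT_PRESENT  [2 reads]
#6 VA=0x2E09A4B (w,user):
  lvl0: tbl 0x20, slot 23 ⇒ 0x3E007 (P1/RW1/US1/PS0)
  lvl1: tbl 0x3E, slot 9 ⇒ 0x41007 (P1/RW1/US1/PS0)
  ✓ 0x41A4B  — 2 lookups
#7 VA=0x20240F (w,user):
  lvl0: tbl 0x20, slot 1 ⇒ 0x45007 (P1/RW1/US1/PS0)
  lvl1: tbl 0x45, slot 2 ⇒ 0x47005 (P1/RW0/US1/PS0)
  ✗ PROTECTION_VIOLATION  [2 reads]

Access #2 fault: PROTECTION_VIOLATION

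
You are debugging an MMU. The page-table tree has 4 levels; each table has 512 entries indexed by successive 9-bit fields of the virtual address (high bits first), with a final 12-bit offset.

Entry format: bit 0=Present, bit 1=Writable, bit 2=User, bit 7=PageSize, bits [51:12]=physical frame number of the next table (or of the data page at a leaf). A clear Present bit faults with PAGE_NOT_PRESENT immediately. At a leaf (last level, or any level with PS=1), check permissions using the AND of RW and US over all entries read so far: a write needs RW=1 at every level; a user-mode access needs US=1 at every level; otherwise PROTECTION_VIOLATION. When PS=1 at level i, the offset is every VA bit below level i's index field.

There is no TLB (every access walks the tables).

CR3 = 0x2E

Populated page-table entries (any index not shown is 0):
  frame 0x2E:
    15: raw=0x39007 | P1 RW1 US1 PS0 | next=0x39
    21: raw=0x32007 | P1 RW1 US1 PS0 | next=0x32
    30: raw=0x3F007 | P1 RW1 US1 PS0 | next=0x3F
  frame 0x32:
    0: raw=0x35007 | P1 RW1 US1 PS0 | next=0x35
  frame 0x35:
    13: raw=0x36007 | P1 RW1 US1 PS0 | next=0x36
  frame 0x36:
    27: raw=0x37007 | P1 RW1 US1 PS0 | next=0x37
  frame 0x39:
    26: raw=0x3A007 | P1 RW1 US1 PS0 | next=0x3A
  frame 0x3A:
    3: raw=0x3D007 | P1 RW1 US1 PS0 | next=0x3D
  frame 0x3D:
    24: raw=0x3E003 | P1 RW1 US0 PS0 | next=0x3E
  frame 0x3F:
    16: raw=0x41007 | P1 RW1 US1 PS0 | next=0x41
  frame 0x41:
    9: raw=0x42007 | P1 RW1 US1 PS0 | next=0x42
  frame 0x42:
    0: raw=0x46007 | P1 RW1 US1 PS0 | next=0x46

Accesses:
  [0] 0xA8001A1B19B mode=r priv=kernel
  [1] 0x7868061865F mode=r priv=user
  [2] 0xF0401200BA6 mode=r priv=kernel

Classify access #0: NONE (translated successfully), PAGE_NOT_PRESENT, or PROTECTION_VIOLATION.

Per-access translation:
#0 VA=0xA8001A1B19B (r,kernel):
  L0 @0x2E[21] → 0x32007  P=1,RW=1,US=1,PS=0
  L1 @0x32[0] → 0x35007  P=1,RW=1,US=1,PS=0
  L2 @0x35[13] → 0x36007  P=1,RW=1,US=1,PS=0
  L3 @0x36[27] → 0x37007  P=1,RW=1,US=1,PS=0
  ⇒ phys 0x3719B  [4 reads]
#1 VA=0x7868061865F (r,user):
  L0 @0x2E[15] → 0x39007  P=1,RW=1,US=1,PS=0
  L1 @0x39[26] → 0x3A007  P=1,RW=1,US=1,PS=0
  L2 @0x3A[3] → 0x3D007  P=1,RW=1,US=1,PS=0
  L3 @0x3D[24] → 0x3E003  P=1,RW=1,US=0,PS=0
  → PROTECTION_VIOLATION  (4 entries read)
#2 VA=0xF0401200BA6 (r,kernel):
  L0 @0x2E[30] → 0x3F007  P=1,RW=1,US=1,PS=0
  L1 @0x3F[16] → 0x41007  P=1,RW=1,US=1,PS=0
  L2 @0x41[9] → 0x42007  P=1,RW=1,US=1,PS=0
  L3 @0x42[0] → 0x46007  P=1,RW=1,US=1,PS=0
  ⇒ phys 0x46BA6  [4 reads]

Access #0 fault: NONE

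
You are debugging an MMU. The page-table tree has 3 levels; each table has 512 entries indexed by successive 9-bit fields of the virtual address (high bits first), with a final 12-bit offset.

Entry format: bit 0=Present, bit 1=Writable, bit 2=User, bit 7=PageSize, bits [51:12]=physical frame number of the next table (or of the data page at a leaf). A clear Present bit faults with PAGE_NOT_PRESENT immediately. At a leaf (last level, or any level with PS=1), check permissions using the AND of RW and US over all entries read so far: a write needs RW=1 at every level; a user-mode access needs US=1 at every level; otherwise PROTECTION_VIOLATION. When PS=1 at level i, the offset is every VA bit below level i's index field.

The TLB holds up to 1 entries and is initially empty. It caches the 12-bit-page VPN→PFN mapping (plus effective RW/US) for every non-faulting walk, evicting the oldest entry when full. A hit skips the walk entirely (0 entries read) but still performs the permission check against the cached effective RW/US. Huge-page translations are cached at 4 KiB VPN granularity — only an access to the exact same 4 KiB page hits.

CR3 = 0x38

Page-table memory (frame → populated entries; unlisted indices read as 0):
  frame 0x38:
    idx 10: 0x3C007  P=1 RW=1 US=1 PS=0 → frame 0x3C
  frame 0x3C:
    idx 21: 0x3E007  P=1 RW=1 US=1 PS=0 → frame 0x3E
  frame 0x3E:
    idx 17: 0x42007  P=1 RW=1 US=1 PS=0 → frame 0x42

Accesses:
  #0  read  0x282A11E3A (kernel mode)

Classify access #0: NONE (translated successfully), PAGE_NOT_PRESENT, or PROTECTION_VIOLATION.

Trace:
#0 VA=0x282A11E3A (r,kernel):
  L0 @0x38[10] → 0x3C007  P=1,RW=1,US=1,PS=0
  L1 @0x3C[21] → 0x3E007  P=1,RW=1,US=1,PS=0
  L2 @0x3E[17] → 0x42007  P=1,RW=1,US=1,PS=0
  ✓ 0x42E3A  — 3 lookups

Access #0 fault: NONE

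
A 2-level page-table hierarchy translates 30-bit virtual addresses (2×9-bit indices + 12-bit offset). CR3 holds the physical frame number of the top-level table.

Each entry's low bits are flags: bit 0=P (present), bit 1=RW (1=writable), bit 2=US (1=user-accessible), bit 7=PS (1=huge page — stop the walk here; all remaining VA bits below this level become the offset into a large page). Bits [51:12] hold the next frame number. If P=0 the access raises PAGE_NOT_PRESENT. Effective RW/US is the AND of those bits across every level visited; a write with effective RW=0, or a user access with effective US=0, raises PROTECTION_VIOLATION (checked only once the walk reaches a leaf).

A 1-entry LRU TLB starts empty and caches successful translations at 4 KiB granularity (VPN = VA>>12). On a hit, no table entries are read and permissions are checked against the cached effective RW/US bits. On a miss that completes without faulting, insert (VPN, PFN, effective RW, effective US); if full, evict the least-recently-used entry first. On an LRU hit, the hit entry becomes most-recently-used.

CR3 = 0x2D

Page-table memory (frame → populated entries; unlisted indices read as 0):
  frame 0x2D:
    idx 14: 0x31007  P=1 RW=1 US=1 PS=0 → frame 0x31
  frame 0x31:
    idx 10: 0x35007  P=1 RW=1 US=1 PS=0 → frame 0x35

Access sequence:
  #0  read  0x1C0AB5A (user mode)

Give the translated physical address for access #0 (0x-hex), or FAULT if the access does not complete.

Trace:
#0 VA=0x1C0AB5A (r,user):
  lvl0: tbl 0x2D, slot 14 ⇒ 0x31007 (P1/RW1/US1/PS0)
  lvl1: tbl 0x31, slot 10 ⇒ 0x35007 (P1/RW1/US1/PS0)
  → PA=0x35B5A  (2 entries read)

Access #0 PA: 0x35B5A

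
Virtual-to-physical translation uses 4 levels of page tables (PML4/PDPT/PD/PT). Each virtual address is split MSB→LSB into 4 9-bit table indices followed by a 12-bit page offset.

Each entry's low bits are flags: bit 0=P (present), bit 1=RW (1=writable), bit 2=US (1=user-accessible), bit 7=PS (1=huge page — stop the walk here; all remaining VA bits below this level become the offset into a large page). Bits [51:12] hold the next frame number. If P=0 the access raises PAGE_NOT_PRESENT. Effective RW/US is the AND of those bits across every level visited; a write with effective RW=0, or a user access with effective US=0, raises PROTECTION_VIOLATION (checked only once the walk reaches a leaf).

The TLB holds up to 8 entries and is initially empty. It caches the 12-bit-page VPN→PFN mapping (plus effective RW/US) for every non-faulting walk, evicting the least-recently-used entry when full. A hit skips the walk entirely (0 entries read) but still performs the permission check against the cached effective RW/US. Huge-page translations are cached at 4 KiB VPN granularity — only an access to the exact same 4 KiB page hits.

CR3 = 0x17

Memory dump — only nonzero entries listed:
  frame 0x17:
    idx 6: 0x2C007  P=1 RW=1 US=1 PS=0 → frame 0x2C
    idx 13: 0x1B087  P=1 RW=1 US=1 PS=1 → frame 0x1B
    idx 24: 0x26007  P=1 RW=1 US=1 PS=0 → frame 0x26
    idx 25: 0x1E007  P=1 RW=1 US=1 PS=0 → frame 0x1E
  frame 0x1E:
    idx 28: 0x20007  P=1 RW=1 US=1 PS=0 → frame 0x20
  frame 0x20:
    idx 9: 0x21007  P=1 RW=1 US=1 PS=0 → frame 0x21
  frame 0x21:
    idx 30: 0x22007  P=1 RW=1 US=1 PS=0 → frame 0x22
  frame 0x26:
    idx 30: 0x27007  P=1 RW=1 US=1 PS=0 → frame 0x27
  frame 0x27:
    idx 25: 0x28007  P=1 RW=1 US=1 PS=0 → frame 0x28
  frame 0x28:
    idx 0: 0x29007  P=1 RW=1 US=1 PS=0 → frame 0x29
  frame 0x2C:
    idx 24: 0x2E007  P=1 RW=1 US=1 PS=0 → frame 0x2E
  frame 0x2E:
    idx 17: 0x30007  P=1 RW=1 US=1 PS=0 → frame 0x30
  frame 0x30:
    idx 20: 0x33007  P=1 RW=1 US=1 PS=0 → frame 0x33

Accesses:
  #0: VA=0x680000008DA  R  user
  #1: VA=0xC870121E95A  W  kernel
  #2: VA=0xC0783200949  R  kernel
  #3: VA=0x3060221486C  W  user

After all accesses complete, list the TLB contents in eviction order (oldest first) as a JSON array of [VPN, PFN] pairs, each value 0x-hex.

Trace:
#0 VA=0x680000008DA (r,user):
  lvl0: tbl 0x17, slot 13 ⇒ 0x1B087 (P1/RW1/US1/PS1)
  ⇒ phys 0x1B8DA (huge @L0)  [1 reads]
#1 VA=0xC870121E95A (w,kernel):
  lvl0: tbl 0x17, slot 25 ⇒ 0x1E007 (P1/RW1/US1/PS0)
  lvl1: tbl 0x1E, slot 28 ⇒ 0x20007 (P1/RW1/US1/PS0)
  lvl2: tbl 0x20, slot 9 ⇒ 0x21007 (P1/RW1/US1/PS0)
  lvl3: tbl 0x21, slot 30 ⇒ 0x22007 (P1/RW1/US1/PS0)
  ⇒ phys 0x2295A  [4 reads]
#2 VA=0xC0783200949 (r,kernel):
  lvl0: tbl 0x17, slot 24 ⇒ 0x26007 (P1/RW1/US1/PS0)
  lvl1: tbl 0x26, slot 30 ⇒ 0x27007 (P1/RW1/US1/PS0)
  lvl2: tbl 0x27, slot 25 ⇒ 0x28007 (P1/RW1/US1/PS0)
  lvl3: tbl 0x28, slot 0 ⇒ 0x29007 (P1/RW1/US1/PS0)
  ⇒ phys 0x29949  [4 reads]
#3 VA=0x3060221486C (w,user):
  lvl0: tbl 0x17, slot 6 ⇒ 0x2C007 (P1/RW1/US1/PS0)
  lvl1: tbl 0x2C, slot 24 ⇒ 0x2E007 (P1/RW1/US1/PS0)
  lvl2: tbl 0x2E, slot 17 ⇒ 0x30007 (P1/RW1/US1/PS0)
  lvl3: tbl 0x30, slot 20 ⇒ 0x33007 (P1/RW1/US1/PS0)
  ⇒ phys 0x3386C  [4 reads]

TLB: [["0x68000000", "0x1B"], ["0xC870121E", "0x22"], ["0xC0783200", "0x29"], ["0x30602214", "0x33"]]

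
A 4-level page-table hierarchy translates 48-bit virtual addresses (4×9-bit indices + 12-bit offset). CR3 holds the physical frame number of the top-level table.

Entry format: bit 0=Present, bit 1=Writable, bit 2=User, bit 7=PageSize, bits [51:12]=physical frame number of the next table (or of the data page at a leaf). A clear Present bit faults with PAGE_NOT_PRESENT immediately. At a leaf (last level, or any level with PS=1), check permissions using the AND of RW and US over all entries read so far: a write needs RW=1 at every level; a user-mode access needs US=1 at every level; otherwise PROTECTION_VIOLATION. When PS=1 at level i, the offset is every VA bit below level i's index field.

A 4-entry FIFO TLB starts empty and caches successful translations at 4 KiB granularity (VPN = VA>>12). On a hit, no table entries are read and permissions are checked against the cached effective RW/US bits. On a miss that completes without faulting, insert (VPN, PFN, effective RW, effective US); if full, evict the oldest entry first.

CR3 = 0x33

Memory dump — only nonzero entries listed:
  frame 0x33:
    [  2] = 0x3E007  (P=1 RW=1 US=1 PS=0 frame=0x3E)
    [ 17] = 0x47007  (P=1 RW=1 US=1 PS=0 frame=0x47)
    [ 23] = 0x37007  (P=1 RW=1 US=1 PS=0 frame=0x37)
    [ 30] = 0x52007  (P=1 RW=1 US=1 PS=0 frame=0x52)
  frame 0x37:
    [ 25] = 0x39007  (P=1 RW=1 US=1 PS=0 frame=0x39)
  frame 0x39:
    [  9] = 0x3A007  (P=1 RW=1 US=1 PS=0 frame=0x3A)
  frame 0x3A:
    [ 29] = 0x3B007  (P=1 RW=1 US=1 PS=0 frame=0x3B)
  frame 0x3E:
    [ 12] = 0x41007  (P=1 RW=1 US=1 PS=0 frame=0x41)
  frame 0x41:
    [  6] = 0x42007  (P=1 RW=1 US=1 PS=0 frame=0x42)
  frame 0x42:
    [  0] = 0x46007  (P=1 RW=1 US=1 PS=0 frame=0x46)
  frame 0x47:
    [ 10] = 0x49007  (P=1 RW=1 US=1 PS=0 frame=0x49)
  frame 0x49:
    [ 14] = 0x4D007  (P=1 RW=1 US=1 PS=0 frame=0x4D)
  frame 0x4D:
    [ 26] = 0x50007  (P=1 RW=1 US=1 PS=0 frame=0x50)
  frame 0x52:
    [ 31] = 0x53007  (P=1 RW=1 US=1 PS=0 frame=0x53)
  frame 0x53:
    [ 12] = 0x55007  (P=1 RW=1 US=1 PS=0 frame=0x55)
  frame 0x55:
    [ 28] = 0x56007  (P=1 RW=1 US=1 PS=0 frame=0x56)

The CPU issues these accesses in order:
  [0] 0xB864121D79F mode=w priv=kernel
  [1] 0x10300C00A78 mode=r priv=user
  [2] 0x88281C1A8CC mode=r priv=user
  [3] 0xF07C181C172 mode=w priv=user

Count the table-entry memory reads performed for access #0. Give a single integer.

Walk each access:
#0 VA=0xB864121D79F (w,kernel):
  [0] read 0x33 idx=23: raw=0x37007 flags P=1 W=1 U=1 S=0
  [1] read 0x37 idx=25: raw=0x39007 flags P=1 W=1 U=1 S=0
  [2] read 0x39 idx=9: raw=0x3A007 flags P=1 W=1 U=1 S=0
  [3] read 0x3A idx=29: raw=0x3B007 flags P=1 W=1 U=1 S=0
  → PA=0x3B79F  (4 entries read)
#1 VA=0x10300C00A78 (r,user):
  [0] read 0x33 idx=2: raw=0x3E007 flags P=1 W=1 U=1 S=0
  [1] read 0x3E idx=12: raw=0x41007 flags P=1 W=1 U=1 S=0
  [2] read 0x41 idx=6: raw=0x42007 flags P=1 W=1 U=1 S=0
  [3] read 0x42 idx=0: raw=0x46007 flags P=1 W=1 U=1 S=0
  → PA=0x46A78  (4 entries read)
#2 VA=0x88281C1A8CC (r,user):
  [0] read 0x33 idx=17: raw=0x47007 flags P=1 W=1 U=1 S=0
  [1] read 0x47 idx=10: raw=0x49007 flags P=1 W=1 U=1 S=0
  [2] read 0x49 idx=14: raw=0x4D007 flags P=1 W=1 U=1 S=0
  [3] read 0x4D idx=26: raw=0x50007 flags P=1 W=1 U=1 S=0
  → PA=0x508CC  (4 entries read)
#3 VA=0xF07C181C172 (w,user):
  [0] read 0x33 idx=30: raw=0x52007 flags P=1 W=1 U=1 S=0
  [1] read 0x52 idx=31: raw=0x53007 flags P=1 W=1 U=1 S=0
  [2] read 0x53 idx=12: raw=0x55007 flags P=1 W=1 U=1 S=0
  [3] read 0x55 idx=28: raw=0x56007 flags P=1 W=1 U=1 S=0
  → PA=0x56172  (4 entries read)

Entries read for #0: 4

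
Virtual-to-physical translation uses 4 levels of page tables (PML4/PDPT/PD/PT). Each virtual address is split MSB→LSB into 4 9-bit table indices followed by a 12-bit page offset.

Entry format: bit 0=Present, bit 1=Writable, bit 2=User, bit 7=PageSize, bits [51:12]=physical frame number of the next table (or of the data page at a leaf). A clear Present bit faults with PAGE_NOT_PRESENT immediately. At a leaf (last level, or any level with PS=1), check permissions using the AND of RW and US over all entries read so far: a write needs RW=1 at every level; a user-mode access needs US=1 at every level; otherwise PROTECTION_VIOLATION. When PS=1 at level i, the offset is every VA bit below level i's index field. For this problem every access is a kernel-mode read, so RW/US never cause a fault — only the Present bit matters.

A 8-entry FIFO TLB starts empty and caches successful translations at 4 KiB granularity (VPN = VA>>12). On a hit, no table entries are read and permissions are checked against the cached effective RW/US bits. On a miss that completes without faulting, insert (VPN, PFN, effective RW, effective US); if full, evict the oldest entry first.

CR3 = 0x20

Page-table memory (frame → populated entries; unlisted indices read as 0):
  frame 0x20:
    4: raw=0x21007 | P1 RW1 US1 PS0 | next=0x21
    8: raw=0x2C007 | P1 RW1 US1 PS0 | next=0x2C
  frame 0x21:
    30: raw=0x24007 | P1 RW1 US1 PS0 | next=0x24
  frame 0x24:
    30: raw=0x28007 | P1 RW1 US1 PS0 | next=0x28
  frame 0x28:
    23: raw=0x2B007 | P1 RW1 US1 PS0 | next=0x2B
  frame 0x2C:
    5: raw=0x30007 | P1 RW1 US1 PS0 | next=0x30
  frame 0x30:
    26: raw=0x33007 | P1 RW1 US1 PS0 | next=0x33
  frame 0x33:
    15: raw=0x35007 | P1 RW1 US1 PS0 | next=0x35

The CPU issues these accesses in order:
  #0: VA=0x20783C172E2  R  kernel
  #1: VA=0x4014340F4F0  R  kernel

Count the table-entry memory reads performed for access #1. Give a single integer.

Per-access translation:
#0 VA=0x20783C172E2 (r,kernel):
  lvl0: tbl 0x20, slot 4 ⇒ 0x21007 (P1/RW1/US1/PS0)
  lvl1: tbl 0x21, slot 30 ⇒ 0x24007 (P1/RW1/US1/PS0)
  lvl2: tbl 0x24, slot 30 ⇒ 0x28007 (P1/RW1/US1/PS0)
  lvl3: tbl 0x28, slot 23 ⇒ 0x2B007 (P1/RW1/US1/PS0)
  ✓ 0x2B2E2  — 4 lookups
#1 VA=0x4014340F4F0 (r,kernel):
  lvl0: tbl 0x20, slot 8 ⇒ 0x2C007 (P1/RW1/US1/PS0)
  lvl1: tbl 0x2C, slot 5 ⇒ 0x30007 (P1/RW1/US1/PS0)
  lvl2: tbl 0x30, slot 26 ⇒ 0x33007 (P1/RW1/US1/PS0)
  lvl3: tbl 0x33, slot 15 ⇒ 0x35007 (P1/RW1/US1/PS0)
  ✓ 0x354F0  — 4 lookups

Entries read for #1: 4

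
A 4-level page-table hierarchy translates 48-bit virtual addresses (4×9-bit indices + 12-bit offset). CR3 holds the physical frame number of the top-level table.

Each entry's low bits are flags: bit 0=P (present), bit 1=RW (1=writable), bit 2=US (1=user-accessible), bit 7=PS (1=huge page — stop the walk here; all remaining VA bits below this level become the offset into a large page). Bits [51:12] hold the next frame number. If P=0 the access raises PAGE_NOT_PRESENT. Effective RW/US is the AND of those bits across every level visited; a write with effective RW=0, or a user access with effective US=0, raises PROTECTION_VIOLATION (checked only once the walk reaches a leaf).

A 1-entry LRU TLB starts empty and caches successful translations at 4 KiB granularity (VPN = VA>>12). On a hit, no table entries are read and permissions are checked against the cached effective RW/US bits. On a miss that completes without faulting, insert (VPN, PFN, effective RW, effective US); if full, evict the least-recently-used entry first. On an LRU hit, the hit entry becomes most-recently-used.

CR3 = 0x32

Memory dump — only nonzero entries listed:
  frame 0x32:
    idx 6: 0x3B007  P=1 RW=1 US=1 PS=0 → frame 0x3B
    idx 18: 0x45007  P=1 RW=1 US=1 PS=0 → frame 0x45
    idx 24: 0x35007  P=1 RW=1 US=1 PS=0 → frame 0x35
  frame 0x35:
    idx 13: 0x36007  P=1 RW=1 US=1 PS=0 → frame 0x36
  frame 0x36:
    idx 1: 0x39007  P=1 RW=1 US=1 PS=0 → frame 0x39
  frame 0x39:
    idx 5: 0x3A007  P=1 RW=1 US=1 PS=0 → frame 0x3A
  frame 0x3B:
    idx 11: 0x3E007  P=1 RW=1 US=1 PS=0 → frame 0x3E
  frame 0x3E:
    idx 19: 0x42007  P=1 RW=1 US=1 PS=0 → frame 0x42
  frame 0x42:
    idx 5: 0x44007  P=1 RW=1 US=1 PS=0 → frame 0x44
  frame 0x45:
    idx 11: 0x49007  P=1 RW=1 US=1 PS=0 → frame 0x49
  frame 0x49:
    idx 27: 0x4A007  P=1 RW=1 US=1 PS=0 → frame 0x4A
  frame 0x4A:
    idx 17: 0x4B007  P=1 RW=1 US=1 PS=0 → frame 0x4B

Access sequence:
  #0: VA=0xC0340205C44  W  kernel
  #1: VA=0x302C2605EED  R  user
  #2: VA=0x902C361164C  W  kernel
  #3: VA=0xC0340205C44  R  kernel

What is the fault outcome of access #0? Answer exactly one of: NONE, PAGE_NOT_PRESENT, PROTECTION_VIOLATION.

Trace:
#0 VA=0xC0340205C44 (w,kernel):
  L0 @0x32[24] → 0x35007  P=1,RW=1,US=1,PS=0
  L1 @0x35[13] → 0x36007  P=1,RW=1,US=1,PS=0
  L2 @0x36[1] → 0x39007  P=1,RW=1,US=1,PS=0
  L3 @0x39[5] → 0x3A007  P=1,RW=1,US=1,PS=0
  ✓ 0x3AC44  — 4 lookups
#1 VA=0x302C2605EED (r,user):
  L0 @0x32[6] → 0x3B007  P=1,RW=1,US=1,PS=0
  L1 @0x3B[11] → 0x3E007  P=1,RW=1,US=1,PS=0
  L2 @0x3E[19] → 0x42007  P=1,RW=1,US=1,PS=0
  L3 @0x42[5] → 0x44007  P=1,RW=1,US=1,PS=0
  ✓ 0x44EED  — 4 lookups
#2 VA=0x902C361164C (w,kernel):
  L0 @0x32[18] → 0x45007  P=1,RW=1,US=1,PS=0
  L1 @0x45[11] → 0x49007  P=1,RW=1,US=1,PS=0
  L2 @0x49[27] → 0x4A007  P=1,RW=1,US=1,PS=0
  L3 @0x4A[17] → 0x4B007  P=1,RW=1,US=1,PS=0
  ✓ 0x4B64C  — 4 lookups
#3 VA=0xC0340205C44 (r,kernel):
  L0 @0x32[24] → 0x35007  P=1,RW=1,US=1,PS=0
  L1 @0x35[13] → 0x36007  P=1,RW=1,US=1,PS=0
  L2 @0x36[1] → 0x39007  P=1,RW=1,US=1,PS=0
  L3 @0x39[5] → 0x3A007  P=1,RW=1,US=1,PS=0
  ✓ 0x3AC44  — 4 lookups

Access #0 fault: NONE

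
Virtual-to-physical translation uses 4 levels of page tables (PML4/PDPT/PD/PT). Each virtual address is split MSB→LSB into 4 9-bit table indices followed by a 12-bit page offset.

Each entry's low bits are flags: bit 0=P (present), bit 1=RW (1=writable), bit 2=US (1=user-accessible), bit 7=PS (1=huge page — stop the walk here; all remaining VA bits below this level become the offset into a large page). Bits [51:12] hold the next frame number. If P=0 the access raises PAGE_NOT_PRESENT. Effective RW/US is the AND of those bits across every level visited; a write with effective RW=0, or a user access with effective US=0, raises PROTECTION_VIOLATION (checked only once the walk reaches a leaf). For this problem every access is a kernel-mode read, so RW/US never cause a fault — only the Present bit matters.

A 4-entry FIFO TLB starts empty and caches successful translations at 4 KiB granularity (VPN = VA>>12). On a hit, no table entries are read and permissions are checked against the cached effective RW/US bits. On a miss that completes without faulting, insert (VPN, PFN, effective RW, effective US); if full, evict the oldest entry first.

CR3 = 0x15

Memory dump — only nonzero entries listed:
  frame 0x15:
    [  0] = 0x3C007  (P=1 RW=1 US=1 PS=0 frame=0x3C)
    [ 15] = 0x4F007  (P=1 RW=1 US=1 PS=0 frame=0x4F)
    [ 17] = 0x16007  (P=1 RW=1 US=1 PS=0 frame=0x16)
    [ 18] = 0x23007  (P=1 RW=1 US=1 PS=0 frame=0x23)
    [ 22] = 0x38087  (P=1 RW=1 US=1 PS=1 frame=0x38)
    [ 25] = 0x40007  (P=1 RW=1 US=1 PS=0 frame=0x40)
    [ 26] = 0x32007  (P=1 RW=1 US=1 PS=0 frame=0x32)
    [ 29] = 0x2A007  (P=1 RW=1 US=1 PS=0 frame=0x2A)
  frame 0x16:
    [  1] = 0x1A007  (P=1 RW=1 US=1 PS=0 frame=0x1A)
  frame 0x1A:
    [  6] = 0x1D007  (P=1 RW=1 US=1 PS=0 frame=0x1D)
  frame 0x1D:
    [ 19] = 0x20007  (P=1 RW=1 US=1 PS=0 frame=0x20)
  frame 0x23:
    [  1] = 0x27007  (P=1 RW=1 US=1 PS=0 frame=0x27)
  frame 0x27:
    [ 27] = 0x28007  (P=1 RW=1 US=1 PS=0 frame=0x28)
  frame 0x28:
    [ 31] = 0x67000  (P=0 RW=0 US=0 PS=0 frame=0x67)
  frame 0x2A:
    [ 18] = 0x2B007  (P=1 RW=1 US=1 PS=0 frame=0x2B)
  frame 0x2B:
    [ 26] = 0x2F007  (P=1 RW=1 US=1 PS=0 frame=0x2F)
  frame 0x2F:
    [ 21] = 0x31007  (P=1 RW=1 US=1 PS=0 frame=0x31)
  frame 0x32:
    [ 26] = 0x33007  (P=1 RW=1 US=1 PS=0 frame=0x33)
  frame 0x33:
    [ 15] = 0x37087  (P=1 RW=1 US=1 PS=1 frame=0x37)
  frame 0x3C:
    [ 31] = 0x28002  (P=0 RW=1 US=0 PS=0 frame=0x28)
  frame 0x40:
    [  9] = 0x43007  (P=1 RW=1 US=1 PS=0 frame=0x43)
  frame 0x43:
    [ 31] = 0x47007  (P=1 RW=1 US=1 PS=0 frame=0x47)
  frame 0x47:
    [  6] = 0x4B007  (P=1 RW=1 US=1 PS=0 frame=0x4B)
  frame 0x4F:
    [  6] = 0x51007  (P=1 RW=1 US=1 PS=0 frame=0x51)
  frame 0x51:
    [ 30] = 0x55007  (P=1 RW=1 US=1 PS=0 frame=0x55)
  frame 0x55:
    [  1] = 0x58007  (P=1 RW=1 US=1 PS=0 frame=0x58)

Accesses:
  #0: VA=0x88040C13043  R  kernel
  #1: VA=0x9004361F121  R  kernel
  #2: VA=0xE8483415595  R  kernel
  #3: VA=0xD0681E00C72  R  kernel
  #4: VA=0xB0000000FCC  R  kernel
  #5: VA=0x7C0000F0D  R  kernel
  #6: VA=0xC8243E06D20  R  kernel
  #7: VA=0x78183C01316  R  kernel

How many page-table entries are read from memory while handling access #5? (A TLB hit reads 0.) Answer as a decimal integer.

Trace:
#0 VA=0x88040C13043 (r,kernel):
  [0] read 0x15 idx=17: raw=0x16007 flags P=1 W=1 U=1 S=0
  [1] read 0x16 idx=1: raw=0x1A007 flags P=1 W=1 U=1 S=0
  [2] read 0x1A idx=6: raw=0x1D007 flags P=1 W=1 U=1 S=0
  [3] read 0x1D idx=19: raw=0x20007 flags P=1 W=1 U=1 S=0
  ⇒ phys 0x20043  [4 reads]
#1 VA=0x9004361F121 (r,kernel):
  [0] read 0x15 idx=18: raw=0x23007 flags P=1 W=1 U=1 S=0
  [1] read 0x23 idx=1: raw=0x27007 flags P=1 W=1 U=1 S=0
  [2] read 0x27 idx=27: raw=0x28007 flags P=1 W=1 U=1 S=0
  [3] read 0x28 idx=31: raw=0x67000 flags P=0 W=0 U=0 S=0
  ✗ PAGE_NOT_PRESENT  [4 reads]
#2 VA=0xE8483415595 (r,kernel):
  [0] read 0x15 idx=29: raw=0x2A007 flags P=1 W=1 U=1 S=0
  [1] read 0x2A idx=18: raw=0x2B007 flags P=1 W=1 U=1 S=0
  [2] read 0x2B idx=26: raw=0x2F007 flags P=1 W=1 U=1 S=0
  [3] read 0x2F idx=21: raw=0x31007 flags P=1 W=1 U=1 S=0
  ⇒ phys 0x31595  [4 reads]
#3 VA=0xD0681E00C72 (r,kernel):
  [0] read 0x15 idx=26: raw=0x32007 flags P=1 W=1 U=1 S=0
  [1] read 0x32 idx=26: raw=0x33007 flags P=1 W=1 U=1 S=0
  [2] read 0x33 idx=15: raw=0x37087 flags P=1 W=1 U=1 S=1
  ⇒ phys 0x37C72 (huge @L2)  [3 reads]
#4 VA=0xB0000000FCC (r,kernel):
  [0] read 0x15 idx=22: raw=0x38087 flags P=1 W=1 U=1 S=1
  ⇒ phys 0x38FCC (huge @L0)  [1 reads]
#5 VA=0x7C0000F0D (r,kernel):
  [0] read 0x15 idx=0: raw=0x3C007 flags P=1 W=1 U=1 S=0
  [1] read 0x3C idx=31: raw=0x28002 flags P=0 W=1 U=0 S=0
  ✗ PAGE_NOT_PRESENT  [2 reads]
#6 VA=0xC8243E06D20 (r,kernel):
  [0] read 0x15 idx=25: raw=0x40007 flags P=1 W=1 U=1 S=0
  [1] read 0x40 idx=9: raw=0x43007 flags P=1 W=1 U=1 S=0
  [2] read 0x43 idx=31: raw=0x47007 flags P=1 W=1 U=1 S=0
  [3] read 0x47 idx=6: raw=0x4B007 flags P=1 W=1 U=1 S=0
  ⇒ phys 0x4BD20  [4 reads]
#7 VA=0x78183C01316 (r,kernel):
  [0] read 0x15 idx=15: raw=0x4F007 flags P=1 W=1 U=1 S=0
  [1] read 0x4F idx=6: raw=0x51007 flags P=1 W=1 U=1 S=0
  [2] read 0x51 idx=30: raw=0x55007 flags P=1 W=1 U=1 S=0
  [3] read 0x55 idx=1: raw=0x58007 flags P=1 W=1 U=1 S=0
  ⇒ phys 0x58316  [4 reads]

Entries read for #5: 2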